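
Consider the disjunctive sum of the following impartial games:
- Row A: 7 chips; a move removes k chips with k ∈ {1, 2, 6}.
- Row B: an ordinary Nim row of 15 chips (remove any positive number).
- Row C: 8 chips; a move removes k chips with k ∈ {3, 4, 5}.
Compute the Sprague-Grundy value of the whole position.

15

Grundy values for row A (subtraction set {1, 2, 6}):
k:     0  1  2  3  4  5  6  7
g(k):  0  1  2  0  1  2  3  0
So g(7) = 0.
Row B is a plain Nim row of size 15, so its Grundy value is 15.
For row C, compute g(0), g(1), … with moves {3, 4, 5}:
g(0) = mex{} = 0
g(1) = mex{} = 0
g(2) = mex{} = 0
g(3) = mex{0} = 1
g(4) = mex{0} = 1
g(5) = mex{0} = 1
g(6) = mex{0,1} = 2
g(7) = mex{0,1} = 2
g(8) = mex{1} = 0
So g(8) = 0.
The value of a disjunctive sum is the nim-sum of the parts.
Combined value = 0 XOR 15 XOR 0 = 15.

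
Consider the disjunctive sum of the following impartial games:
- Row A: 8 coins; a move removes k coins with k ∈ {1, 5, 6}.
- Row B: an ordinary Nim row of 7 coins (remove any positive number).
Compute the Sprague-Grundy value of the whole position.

Grundy values for row A (subtraction set {1, 5, 6}):
k:     0  1  2  3  4  5  6  7  8
g(k):  0  1  0  1  0  1  2  3  2
So g(8) = 2.
Row B is a plain Nim row of size 7, so its Grundy value is 7.
By the Sprague-Grundy theorem, the Grundy value of a sum of independent games is the XOR of the component values.
Combined value = 2 ⊕ 7 = 5.

5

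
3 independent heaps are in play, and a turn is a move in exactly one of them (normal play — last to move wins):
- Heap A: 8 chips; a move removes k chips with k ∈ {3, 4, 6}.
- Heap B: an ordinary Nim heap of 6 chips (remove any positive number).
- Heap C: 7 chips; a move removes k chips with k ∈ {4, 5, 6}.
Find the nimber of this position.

For heap A, compute g(0), g(1), … with moves {3, 4, 6}:
g(0) = mex{} = 0
g(1) = mex{} = 0
g(2) = mex{} = 0
g(3) = mex{0} = 1
g(4) = mex{0} = 1
g(5) = mex{0} = 1
g(6) = mex{0,1} = 2
g(7) = mex{0,1} = 2
g(8) = mex{0,1} = 2
So g(8) = 2.
Heap B is a plain Nim heap of size 6, so its Grundy value is 6.
Grundy values for heap C (subtraction set {4, 5, 6}):
k:     0  1  2  3  4  5  6  7
g(k):  0  0  0  0  1  1  1  1
So g(7) = 1.
The value of a disjunctive sum is the nim-sum of the parts.
Combined value = 2 XOR 6 XOR 1 = 5.

5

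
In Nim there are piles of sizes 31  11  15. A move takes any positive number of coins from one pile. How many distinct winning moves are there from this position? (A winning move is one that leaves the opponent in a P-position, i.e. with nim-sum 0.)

Nim-sum: 31 ^ 11 ^ 15 = 27.
The overall nim-sum is X = 27. A pile of size p has a winning move iff p XOR X < p (reduce it to p XOR X).
  31: 31 XOR 27 = 4 < 31 — winning move (to 4).
  11: 11 XOR 27 = 16 ≥ 11 — no move.
  15: 15 XOR 27 = 20 ≥ 15 — no move.
That gives 1 winning move.

1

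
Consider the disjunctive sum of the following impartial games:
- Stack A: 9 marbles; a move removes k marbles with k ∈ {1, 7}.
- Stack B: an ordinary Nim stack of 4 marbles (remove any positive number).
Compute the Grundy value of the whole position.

Grundy values for stack A (subtraction set {1, 7}):
g(0) = mex{} = 0
g(1) = mex{0} = 1
g(2) = mex{1} = 0
g(3) = mex{0} = 1
g(4) = mex{1} = 0
g(5) = mex{0} = 1
g(6) = mex{1} = 0
g(7) = mex{0} = 1
g(8) = mex{1} = 0
g(9) = mex{0} = 1
So g(9) = 1.
Stack B is a plain Nim stack of size 4, so its Grundy value is 4.
The value of a disjunctive sum is the nim-sum of the parts.
Combined value = 1 XOR 4 = 5.

5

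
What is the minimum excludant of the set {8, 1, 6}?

0

0 is not in the set, so the mex is 0.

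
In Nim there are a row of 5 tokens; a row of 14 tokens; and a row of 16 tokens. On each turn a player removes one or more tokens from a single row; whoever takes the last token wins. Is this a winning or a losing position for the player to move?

Write each in binary and XOR column by column:
  00101  (5)
  01110  (14)
  10000  (16)
  -----
  11011  (27)
The nim-sum is 27 ≠ 0, so this is an N-position: the player to move can win.

Winning position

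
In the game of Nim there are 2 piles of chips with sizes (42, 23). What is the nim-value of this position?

Nim-sum: 42 XOR 23 = 61.

61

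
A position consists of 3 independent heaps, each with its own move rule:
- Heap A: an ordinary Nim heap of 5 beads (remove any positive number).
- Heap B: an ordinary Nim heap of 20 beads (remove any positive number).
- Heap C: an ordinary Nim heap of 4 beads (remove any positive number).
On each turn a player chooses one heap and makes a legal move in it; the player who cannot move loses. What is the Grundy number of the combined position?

Heap A is a plain Nim heap of size 5, so its Grundy value is 5.
Heap B is a plain Nim heap of size 20, so its Grundy value is 20.
Heap C is a plain Nim heap of size 4, so its Grundy value is 4.
By the Sprague-Grundy theorem, the Grundy value of a sum of independent games is the XOR of the component values.
Combined value = 5 ⊕ 20 ⊕ 4 = 21.

21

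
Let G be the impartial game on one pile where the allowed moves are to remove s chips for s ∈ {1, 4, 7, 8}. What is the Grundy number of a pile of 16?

0

Grundy values for subtraction set {1, 4, 7, 8}:
k:     0  1  2  3  4  5  6  7  8  9 10 11 12 13 14 15 16
g(k):  0  1  0  1  2  0  1  2  3  2  3  0  1  3  0  1  0
So g(16) = 0.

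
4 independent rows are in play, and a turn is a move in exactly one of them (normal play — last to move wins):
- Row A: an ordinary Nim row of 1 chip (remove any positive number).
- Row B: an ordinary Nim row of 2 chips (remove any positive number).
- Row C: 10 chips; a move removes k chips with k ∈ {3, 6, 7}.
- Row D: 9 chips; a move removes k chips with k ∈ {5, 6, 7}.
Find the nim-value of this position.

Row A is a plain Nim row of size 1, so its Grundy value is 1.
Row B is a plain Nim row of size 2, so its Grundy value is 2.
Grundy values for row C (subtraction set {3, 6, 7}):
g(0) = mex{} = 0
g(1) = mex{} = 0
g(2) = mex{} = 0
g(3) = mex{0} = 1
g(4) = mex{0} = 1
g(5) = mex{0} = 1
g(6) = mex{0,1} = 2
g(7) = mex{0,1} = 2
g(8) = mex{0,1} = 2
g(9) = mex{0,1,2} = 3
g(10) = mex{1,2} = 0
So g(10) = 0.
Build the Grundy sequence for row D with g(k) = mex{g(k−s) : s ∈ {5, 6, 7}, s ≤ k}:
g(0) = mex{} = 0
g(1) = mex{} = 0
g(2) = mex{} = 0
g(3) = mex{} = 0
g(4) = mex{} = 0
g(5) = mex{0} = 1
g(6) = mex{0} = 1
g(7) = mex{0} = 1
g(8) = mex{0} = 1
g(9) = mex{0} = 1
So g(9) = 1.
By the Sprague-Grundy theorem, the Grundy value of a sum of independent games is the XOR of the component values.
Combined value = 1 ⊕ 2 ⊕ 0 ⊕ 1 = 2.

2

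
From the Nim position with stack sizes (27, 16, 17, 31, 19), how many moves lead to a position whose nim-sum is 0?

5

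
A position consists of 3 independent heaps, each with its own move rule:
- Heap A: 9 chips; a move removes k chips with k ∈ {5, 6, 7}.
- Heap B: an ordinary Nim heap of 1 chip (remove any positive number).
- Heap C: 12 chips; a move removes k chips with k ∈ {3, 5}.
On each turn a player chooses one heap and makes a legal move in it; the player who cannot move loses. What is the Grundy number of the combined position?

Build the Grundy sequence for heap A with g(k) = mex{g(k−s) : s ∈ {5, 6, 7}, s ≤ k}:
k:     0  1  2  3  4  5  6  7  8  9
g(k):  0  0  0  0  0  1  1  1  1  1
So g(9) = 1.
Heap B is a plain Nim heap of size 1, so its Grundy value is 1.
For heap C, compute g(0), g(1), … with moves {3, 5}:
k:     0  1  2  3  4  5  6  7  8  9 10 11 12
g(k):  0  0  0  1  1  1  2  2  0  0  0  1  1
So g(12) = 1.
The value of a disjunctive sum is the nim-sum of the parts.
Combined value = 1 XOR 1 XOR 1 = 1.

1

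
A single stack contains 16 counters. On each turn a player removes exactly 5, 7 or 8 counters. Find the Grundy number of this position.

Compute g(0), g(1), … for moves {5, 7, 8}:
k:     0  1  2  3  4  5  6  7  8  9 10 11 12 13 14 15 16
g(k):  0  0  0  0  0  1  1  1  1  1  2  2  2  0  0  0  0
So g(16) = 0.

0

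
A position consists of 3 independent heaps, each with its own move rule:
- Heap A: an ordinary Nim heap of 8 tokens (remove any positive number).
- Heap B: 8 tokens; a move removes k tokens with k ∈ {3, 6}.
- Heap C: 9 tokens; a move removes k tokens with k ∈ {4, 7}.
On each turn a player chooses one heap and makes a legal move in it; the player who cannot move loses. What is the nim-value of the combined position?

8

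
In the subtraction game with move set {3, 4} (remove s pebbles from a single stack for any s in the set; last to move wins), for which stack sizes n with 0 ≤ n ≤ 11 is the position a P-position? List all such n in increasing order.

Compute g(0), g(1), … for moves {3, 4}:
k:     0  1  2  3  4  5  6  7  8  9 10 11
g(k):  0  0  0  1  1  1  2  0  0  0  1  1
The P-positions (g = 0) in 0..11 are 0, 1, 2, 7, 8, 9.

0, 1, 2, 7, 8, 9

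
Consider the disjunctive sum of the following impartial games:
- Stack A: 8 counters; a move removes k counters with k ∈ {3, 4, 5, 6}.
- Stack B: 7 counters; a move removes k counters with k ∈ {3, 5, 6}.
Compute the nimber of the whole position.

0

Grundy values for stack A (subtraction set {3, 4, 5, 6}):
g(0) = mex{} = 0
g(1) = mex{} = 0
g(2) = mex{} = 0
g(3) = mex{0} = 1
g(4) = mex{0} = 1
g(5) = mex{0} = 1
g(6) = mex{0,1} = 2
g(7) = mex{0,1} = 2
g(8) = mex{0,1} = 2
So g(8) = 2.
Build the Grundy sequence for stack B with g(k) = mex{g(k−s) : s ∈ {3, 5, 6}, s ≤ k}:
k:     0  1  2  3  4  5  6  7
g(k):  0  0  0  1  1  1  2  2
So g(7) = 2.
By the Sprague-Grundy theorem, the Grundy value of a sum of independent games is the XOR of the component values.
Combined value = 2 XOR 2 = 0.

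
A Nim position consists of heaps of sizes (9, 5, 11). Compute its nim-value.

Nim-sum: 9 ^ 5 ^ 11 = 7.

7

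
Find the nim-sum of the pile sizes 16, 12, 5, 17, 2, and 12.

6

Bitwise XOR of the heap sizes:
  10000  (16)
  01100  (12)
  00101  (5)
  10001  (17)
  00010  (2)
  01100  (12)
  -----
  00110  (6)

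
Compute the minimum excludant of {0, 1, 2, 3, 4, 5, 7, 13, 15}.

The values 0, 1, 2, 3, 4, 5 are all present; 6 is the first non-negative integer missing from the set.

6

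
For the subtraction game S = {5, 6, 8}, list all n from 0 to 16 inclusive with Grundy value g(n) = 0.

0, 1, 2, 3, 4, 13, 14, 15, 16

Compute g(0), g(1), … for moves {5, 6, 8}:
k:     0  1  2  3  4  5  6  7  8  9 10 11 12 13 14 15 16
g(k):  0  0  0  0  0  1  1  1  1  1  2  2  2  0  0  0  0
The P-positions (g = 0) in 0..16 are 0, 1, 2, 3, 4, 13, 14, 15, 16.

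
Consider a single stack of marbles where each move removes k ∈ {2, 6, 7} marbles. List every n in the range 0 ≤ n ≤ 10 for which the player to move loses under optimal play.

0, 1, 4, 5, 9

Compute g(0), g(1), … for moves {2, 6, 7}:
g(0) = mex{} = 0
g(1) = mex{} = 0
g(2) = mex{0} = 1
g(3) = mex{0} = 1
g(4) = mex{1} = 0
g(5) = mex{1} = 0
g(6) = mex{0} = 1
g(7) = mex{0} = 1
g(8) = mex{0,1} = 2
g(9) = mex{1} = 0
g(10) = mex{0,1,2} = 3
The P-positions (g = 0) in 0..10 are 0, 1, 4, 5, 9.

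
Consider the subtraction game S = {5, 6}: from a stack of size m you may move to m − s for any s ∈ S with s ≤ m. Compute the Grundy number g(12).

0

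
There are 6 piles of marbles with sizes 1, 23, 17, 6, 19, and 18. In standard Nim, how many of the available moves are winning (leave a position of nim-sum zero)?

0

Compute the nim-sum pairwise:
1 ⊕ 23 = 22
22 ⊕ 17 = 7
7 ⊕ 6 = 1
1 ⊕ 19 = 18
18 ⊕ 18 = 0
The nim-sum is already 0, so every move leaves a nonzero nim-sum — there are no winning moves.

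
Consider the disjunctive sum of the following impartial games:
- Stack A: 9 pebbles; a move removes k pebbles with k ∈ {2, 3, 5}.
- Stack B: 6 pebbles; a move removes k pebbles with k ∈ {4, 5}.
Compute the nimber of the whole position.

For stack A, compute g(0), g(1), … with moves {2, 3, 5}:
k:     0  1  2  3  4  5  6  7  8  9
g(k):  0  0  1  1  2  2  3  0  0  1
So g(9) = 1.
For stack B, compute g(0), g(1), … with moves {4, 5}:
k:     0  1  2  3  4  5  6
g(k):  0  0  0  0  1  1  1
So g(6) = 1.
By the Sprague-Grundy theorem, the Grundy value of a sum of independent games is the XOR of the component values.
Combined value = 1 ⊕ 1 = 0.

0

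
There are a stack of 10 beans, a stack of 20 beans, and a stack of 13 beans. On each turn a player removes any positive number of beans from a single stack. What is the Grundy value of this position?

19

Compute the nim-sum pairwise:
10 ^ 20 = 30
30 ^ 13 = 19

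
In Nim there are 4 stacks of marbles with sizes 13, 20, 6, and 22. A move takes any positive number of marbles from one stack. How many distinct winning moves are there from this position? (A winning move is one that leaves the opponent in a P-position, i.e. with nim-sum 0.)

Nim-sum: 13 XOR 20 XOR 6 XOR 22 = 9.
The overall nim-sum is X = 9. A stack of size p has a winning move iff p XOR X < p (reduce it to p XOR X).
  13: 13 XOR 9 = 4 < 13 — winning move (to 4).
  20: 20 XOR 9 = 29 ≥ 20 — no move.
  6: 6 XOR 9 = 15 ≥ 6 — no move.
  22: 22 XOR 9 = 31 ≥ 22 — no move.
That gives 1 winning move.

1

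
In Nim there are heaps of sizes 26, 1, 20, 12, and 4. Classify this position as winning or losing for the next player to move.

Compute the nim-sum pairwise:
26 ⊕ 1 = 27
27 ⊕ 20 = 15
15 ⊕ 12 = 3
3 ⊕ 4 = 7
The nim-sum is 7 ≠ 0, so this is an N-position: the player to move can win.

Winning position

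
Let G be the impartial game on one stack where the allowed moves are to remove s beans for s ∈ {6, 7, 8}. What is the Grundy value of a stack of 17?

Compute g(0), g(1), … for moves {6, 7, 8}:
k:     0  1  2  3  4  5  6  7  8  9 10 11 12 13 14 15 16 17
g(k):  0  0  0  0  0  0  1  1  1  1  1  1  2  2  0  0  0  0
So g(17) = 0.

0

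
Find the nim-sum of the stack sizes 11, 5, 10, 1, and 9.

12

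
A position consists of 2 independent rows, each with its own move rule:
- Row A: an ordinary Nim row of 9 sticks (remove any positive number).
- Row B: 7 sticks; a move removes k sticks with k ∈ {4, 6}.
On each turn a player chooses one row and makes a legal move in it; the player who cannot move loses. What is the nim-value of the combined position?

Row A is a plain Nim row of size 9, so its Grundy value is 9.
For row B, compute g(0), g(1), … with moves {4, 6}:
k:     0  1  2  3  4  5  6  7
g(k):  0  0  0  0  1  1  1  1
So g(7) = 1.
By the Sprague-Grundy theorem, the Grundy value of a sum of independent games is the XOR of the component values.
Combined value = 9 ⊕ 1 = 8.

8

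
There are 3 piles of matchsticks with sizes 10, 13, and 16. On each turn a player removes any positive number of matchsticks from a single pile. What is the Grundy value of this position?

23

Nim-sum: 10 ^ 13 ^ 16 = 23.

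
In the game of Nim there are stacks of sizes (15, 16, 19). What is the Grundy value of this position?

12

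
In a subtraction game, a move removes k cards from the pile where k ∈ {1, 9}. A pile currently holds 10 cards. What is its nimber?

0

Build the Grundy sequence with g(k) = mex{g(k−s) : s ∈ {1, 9}, s ≤ k}:
g(0) = mex{} = 0
g(1) = mex{0} = 1
g(2) = mex{1} = 0
g(3) = mex{0} = 1
g(4) = mex{1} = 0
g(5) = mex{0} = 1
g(6) = mex{1} = 0
g(7) = mex{0} = 1
g(8) = mex{1} = 0
g(9) = mex{0} = 1
g(10) = mex{1} = 0
So g(10) = 0.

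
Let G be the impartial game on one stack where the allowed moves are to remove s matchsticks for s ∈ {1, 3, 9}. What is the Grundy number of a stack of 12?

0

Build the Grundy sequence with g(k) = mex{g(k−s) : s ∈ {1, 3, 9}, s ≤ k}:
g(0) = mex{} = 0
g(1) = mex{0} = 1
g(2) = mex{1} = 0
g(3) = mex{0} = 1
g(4) = mex{1} = 0
g(5) = mex{0} = 1
g(6) = mex{1} = 0
g(7) = mex{0} = 1
g(8) = mex{1} = 0
g(9) = mex{0} = 1
g(10) = mex{1} = 0
g(11) = mex{0} = 1
g(12) = mex{1} = 0
So g(12) = 0.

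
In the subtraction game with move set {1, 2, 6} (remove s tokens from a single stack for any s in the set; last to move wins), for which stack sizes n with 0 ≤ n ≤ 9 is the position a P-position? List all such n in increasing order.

0, 3, 7

Build the Grundy sequence with g(k) = mex{g(k−s) : s ∈ {1, 2, 6}, s ≤ k}:
g(0) = mex{} = 0
g(1) = mex{0} = 1
g(2) = mex{0,1} = 2
g(3) = mex{1,2} = 0
g(4) = mex{0,2} = 1
g(5) = mex{0,1} = 2
g(6) = mex{0,1,2} = 3
g(7) = mex{1,2,3} = 0
g(8) = mex{0,2,3} = 1
g(9) = mex{0,1} = 2
The P-positions (g = 0) in 0..9 are 0, 3, 7.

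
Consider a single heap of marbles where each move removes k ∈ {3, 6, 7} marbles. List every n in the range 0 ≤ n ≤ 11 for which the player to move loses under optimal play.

0, 1, 2, 10, 11

Compute g(0), g(1), … for moves {3, 6, 7}:
g(0) = mex{} = 0
g(1) = mex{} = 0
g(2) = mex{} = 0
g(3) = mex{0} = 1
g(4) = mex{0} = 1
g(5) = mex{0} = 1
g(6) = mex{0,1} = 2
g(7) = mex{0,1} = 2
g(8) = mex{0,1} = 2
g(9) = mex{0,1,2} = 3
g(10) = mex{1,2} = 0
g(11) = mex{1,2} = 0
The P-positions (g = 0) in 0..11 are 0, 1, 2, 10, 11.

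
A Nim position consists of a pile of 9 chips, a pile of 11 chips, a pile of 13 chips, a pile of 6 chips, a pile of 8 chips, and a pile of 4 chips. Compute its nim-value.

Nim-sum: 9 ^ 11 ^ 13 ^ 6 ^ 8 ^ 4 = 5.

5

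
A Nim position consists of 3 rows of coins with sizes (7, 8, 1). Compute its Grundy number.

14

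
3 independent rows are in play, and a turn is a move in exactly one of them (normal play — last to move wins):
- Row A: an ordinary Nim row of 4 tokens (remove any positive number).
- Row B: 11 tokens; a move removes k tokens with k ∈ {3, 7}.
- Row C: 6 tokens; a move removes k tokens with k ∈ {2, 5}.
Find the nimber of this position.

Row A is a plain Nim row of size 4, so its Grundy value is 4.
Build the Grundy sequence for row B with g(k) = mex{g(k−s) : s ∈ {3, 7}, s ≤ k}:
g(0) = mex{} = 0
g(1) = mex{} = 0
g(2) = mex{} = 0
g(3) = mex{0} = 1
g(4) = mex{0} = 1
g(5) = mex{0} = 1
g(6) = mex{1} = 0
g(7) = mex{0,1} = 2
g(8) = mex{0,1} = 2
g(9) = mex{0} = 1
g(10) = mex{1,2} = 0
g(11) = mex{1,2} = 0
So g(11) = 0.
For row C, compute g(0), g(1), … with moves {2, 5}:
k:     0  1  2  3  4  5  6
g(k):  0  0  1  1  0  2  1
So g(6) = 1.
The value of a disjunctive sum is the nim-sum of the parts.
Combined value = 4 XOR 0 XOR 1 = 5.

5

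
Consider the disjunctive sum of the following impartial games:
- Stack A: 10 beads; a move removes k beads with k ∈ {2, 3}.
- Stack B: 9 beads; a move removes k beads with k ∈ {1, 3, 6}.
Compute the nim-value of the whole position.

For stack A, compute g(0), g(1), … with moves {2, 3}:
g(0) = mex{} = 0
g(1) = mex{} = 0
g(2) = mex{0} = 1
g(3) = mex{0} = 1
g(4) = mex{0,1} = 2
g(5) = mex{1} = 0
g(6) = mex{1,2} = 0
g(7) = mex{0,2} = 1
g(8) = mex{0} = 1
g(9) = mex{0,1} = 2
g(10) = mex{1} = 0
So g(10) = 0.
Build the Grundy sequence for stack B with g(k) = mex{g(k−s) : s ∈ {1, 3, 6}, s ≤ k}:
k:     0  1  2  3  4  5  6  7  8  9
g(k):  0  1  0  1  0  1  2  3  2  0
So g(9) = 0.
By the Sprague-Grundy theorem, the Grundy value of a sum of independent games is the XOR of the component values.
Combined value = 0 ⊕ 0 = 0.

0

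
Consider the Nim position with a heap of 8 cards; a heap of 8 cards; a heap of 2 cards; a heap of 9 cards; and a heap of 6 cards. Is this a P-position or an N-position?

N-position

Bitwise XOR of the heap sizes:
  1000  (8)
  1000  (8)
  0010  (2)
  1001  (9)
  0110  (6)
  ----
  1101  (13)
The nim-sum is 13 ≠ 0, so this is an N-position: the player to move can win.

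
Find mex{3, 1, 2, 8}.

0 is not in the set, so the mex is 0.

0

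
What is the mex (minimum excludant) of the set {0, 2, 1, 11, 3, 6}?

The values 0, 1, 2, 3 are all present; 4 is the first non-negative integer missing from the set.

4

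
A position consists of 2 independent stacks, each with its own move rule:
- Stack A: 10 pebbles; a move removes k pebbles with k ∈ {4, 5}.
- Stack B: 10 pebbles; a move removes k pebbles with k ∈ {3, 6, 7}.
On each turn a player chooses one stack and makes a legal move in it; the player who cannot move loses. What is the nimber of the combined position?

Grundy values for stack A (subtraction set {4, 5}):
g(0) = mex{} = 0
g(1) = mex{} = 0
g(2) = mex{} = 0
g(3) = mex{} = 0
g(4) = mex{0} = 1
g(5) = mex{0} = 1
g(6) = mex{0} = 1
g(7) = mex{0} = 1
g(8) = mex{0,1} = 2
g(9) = mex{1} = 0
g(10) = mex{1} = 0
So g(10) = 0.
Build the Grundy sequence for stack B with g(k) = mex{g(k−s) : s ∈ {3, 6, 7}, s ≤ k}:
g(0) = mex{} = 0
g(1) = mex{} = 0
g(2) = mex{} = 0
g(3) = mex{0} = 1
g(4) = mex{0} = 1
g(5) = mex{0} = 1
g(6) = mex{0,1} = 2
g(7) = mex{0,1} = 2
g(8) = mex{0,1} = 2
g(9) = mex{0,1,2} = 3
g(10) = mex{1,2} = 0
So g(10) = 0.
By the Sprague-Grundy theorem, the Grundy value of a sum of independent games is the XOR of the component values.
Combined value = 0 ⊕ 0 = 0.

0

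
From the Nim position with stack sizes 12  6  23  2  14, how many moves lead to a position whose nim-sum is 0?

1

In binary:
  01100  (12)
  00110  (6)
  10111  (23)
  00010  (2)
  01110  (14)
  -----
  10001  (17)
The overall nim-sum is X = 17. A stack of size p has a winning move iff p XOR X < p (reduce it to p XOR X).
  12: 12 XOR 17 = 29 ≥ 12 — no move.
  6: 6 XOR 17 = 23 ≥ 6 — no move.
  23: 23 XOR 17 = 6 < 23 — winning move (to 6).
  2: 2 XOR 17 = 19 ≥ 2 — no move.
  14: 14 XOR 17 = 31 ≥ 14 — no move.
That gives 1 winning move.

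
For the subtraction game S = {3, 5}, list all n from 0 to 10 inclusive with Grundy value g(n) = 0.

0, 1, 2, 8, 9, 10

Build the Grundy sequence with g(k) = mex{g(k−s) : s ∈ {3, 5}, s ≤ k}:
k:     0  1  2  3  4  5  6  7  8  9 10
g(k):  0  0  0  1  1  1  2  2  0  0  0
The P-positions (g = 0) in 0..10 are 0, 1, 2, 8, 9, 10.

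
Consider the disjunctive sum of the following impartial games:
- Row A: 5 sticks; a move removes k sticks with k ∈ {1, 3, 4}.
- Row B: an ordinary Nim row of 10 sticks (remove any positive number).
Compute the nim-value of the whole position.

Grundy values for row A (subtraction set {1, 3, 4}):
g(0) = mex{} = 0
g(1) = mex{0} = 1
g(2) = mex{1} = 0
g(3) = mex{0} = 1
g(4) = mex{0,1} = 2
g(5) = mex{0,1,2} = 3
So g(5) = 3.
Row B is a plain Nim row of size 10, so its Grundy value is 10.
The value of a disjunctive sum is the nim-sum of the parts.
Combined value = 3 ⊕ 10 = 9.

9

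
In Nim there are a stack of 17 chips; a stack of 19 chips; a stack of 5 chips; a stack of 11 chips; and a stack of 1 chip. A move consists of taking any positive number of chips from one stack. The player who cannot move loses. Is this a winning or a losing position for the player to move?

Compute the nim-sum pairwise:
17 ^ 19 = 2
2 ^ 5 = 7
7 ^ 11 = 12
12 ^ 1 = 13
The nim-sum is 13 ≠ 0, so this is an N-position: the player to move can win.

Winning position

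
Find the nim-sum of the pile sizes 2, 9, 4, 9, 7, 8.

9

Compute the nim-sum pairwise:
2 XOR 9 = 11
11 XOR 4 = 15
15 XOR 9 = 6
6 XOR 7 = 1
1 XOR 8 = 9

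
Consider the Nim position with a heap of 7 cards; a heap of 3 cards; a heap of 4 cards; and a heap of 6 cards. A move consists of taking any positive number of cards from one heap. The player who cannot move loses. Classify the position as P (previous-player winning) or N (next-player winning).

Nim-sum: 7 XOR 3 XOR 4 XOR 6 = 6.
The nim-sum is 6 ≠ 0, so this is an N-position: the player to move can win.

N-position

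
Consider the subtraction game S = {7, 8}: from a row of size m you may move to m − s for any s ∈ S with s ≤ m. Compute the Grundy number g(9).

Build the Grundy sequence with g(k) = mex{g(k−s) : s ∈ {7, 8}, s ≤ k}:
k:     0  1  2  3  4  5  6  7  8  9
g(k):  0  0  0  0  0  0  0  1  1  1
So g(9) = 1.

1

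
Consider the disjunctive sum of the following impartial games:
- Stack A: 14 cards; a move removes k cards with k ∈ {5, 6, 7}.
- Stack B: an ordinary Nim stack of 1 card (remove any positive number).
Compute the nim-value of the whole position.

1

For stack A, compute g(0), g(1), … with moves {5, 6, 7}:
g(0) = mex{} = 0
g(1) = mex{} = 0
g(2) = mex{} = 0
g(3) = mex{} = 0
g(4) = mex{} = 0
g(5) = mex{0} = 1
g(6) = mex{0} = 1
g(7) = mex{0} = 1
g(8) = mex{0} = 1
g(9) = mex{0} = 1
g(10) = mex{0,1} = 2
g(11) = mex{0,1} = 2
g(12) = mex{1} = 0
g(13) = mex{1} = 0
g(14) = mex{1} = 0
So g(14) = 0.
Stack B is a plain Nim stack of size 1, so its Grundy value is 1.
The value of a disjunctive sum is the nim-sum of the parts.
Combined value = 0 XOR 1 = 1.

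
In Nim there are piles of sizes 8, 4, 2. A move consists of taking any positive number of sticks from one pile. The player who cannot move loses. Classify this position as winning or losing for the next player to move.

Winning position

In binary:
  1000  (8)
  0100  (4)
  0010  (2)
  ----
  1110  (14)
The nim-sum is 14 ≠ 0, so this is an N-position: the player to move can win.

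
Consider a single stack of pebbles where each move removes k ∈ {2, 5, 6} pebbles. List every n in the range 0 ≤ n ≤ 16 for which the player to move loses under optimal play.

Grundy values for subtraction set {2, 5, 6}:
k:     0  1  2  3  4  5  6  7  8  9 10 11 12 13 14 15 16
g(k):  0  0  1  1  0  2  1  3  0  2  1  0  0  1  1  0  2
The P-positions (g = 0) in 0..16 are 0, 1, 4, 8, 11, 12, 15.

0, 1, 4, 8, 11, 12, 15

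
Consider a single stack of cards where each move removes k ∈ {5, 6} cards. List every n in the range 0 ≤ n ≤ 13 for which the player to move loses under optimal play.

0, 1, 2, 3, 4, 11, 12, 13

Build the Grundy sequence with g(k) = mex{g(k−s) : s ∈ {5, 6}, s ≤ k}:
g(0) = mex{} = 0
g(1) = mex{} = 0
g(2) = mex{} = 0
g(3) = mex{} = 0
g(4) = mex{} = 0
g(5) = mex{0} = 1
g(6) = mex{0} = 1
g(7) = mex{0} = 1
g(8) = mex{0} = 1
g(9) = mex{0} = 1
g(10) = mex{0,1} = 2
g(11) = mex{1} = 0
g(12) = mex{1} = 0
g(13) = mex{1} = 0
The P-positions (g = 0) in 0..13 are 0, 1, 2, 3, 4, 11, 12, 13.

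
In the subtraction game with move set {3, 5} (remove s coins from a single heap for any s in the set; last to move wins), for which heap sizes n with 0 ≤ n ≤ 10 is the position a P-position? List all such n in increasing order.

0, 1, 2, 8, 9, 10

Build the Grundy sequence with g(k) = mex{g(k−s) : s ∈ {3, 5}, s ≤ k}:
g(0) = mex{} = 0
g(1) = mex{} = 0
g(2) = mex{} = 0
g(3) = mex{0} = 1
g(4) = mex{0} = 1
g(5) = mex{0} = 1
g(6) = mex{0,1} = 2
g(7) = mex{0,1} = 2
g(8) = mex{1} = 0
g(9) = mex{1,2} = 0
g(10) = mex{1,2} = 0
The P-positions (g = 0) in 0..10 are 0, 1, 2, 8, 9, 10.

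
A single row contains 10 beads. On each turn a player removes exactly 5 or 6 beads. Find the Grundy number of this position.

Build the Grundy sequence with g(k) = mex{g(k−s) : s ∈ {5, 6}, s ≤ k}:
k:     0  1  2  3  4  5  6  7  8  9 10
g(k):  0  0  0  0  0  1  1  1  1  1  2
So g(10) = 2.

2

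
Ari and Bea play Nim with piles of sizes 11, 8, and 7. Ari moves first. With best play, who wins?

Ari wins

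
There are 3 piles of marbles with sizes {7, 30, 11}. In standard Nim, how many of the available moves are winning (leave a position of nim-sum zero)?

In binary:
  00111  (7)
  11110  (30)
  01011  (11)
  -----
  10010  (18)
The overall nim-sum is X = 18. A pile of size p has a winning move iff p XOR X < p (reduce it to p XOR X).
  7: 7 XOR 18 = 21 ≥ 7 — no move.
  30: 30 XOR 18 = 12 < 30 — winning move (to 12).
  11: 11 XOR 18 = 25 ≥ 11 — no move.
That gives 1 winning move.

1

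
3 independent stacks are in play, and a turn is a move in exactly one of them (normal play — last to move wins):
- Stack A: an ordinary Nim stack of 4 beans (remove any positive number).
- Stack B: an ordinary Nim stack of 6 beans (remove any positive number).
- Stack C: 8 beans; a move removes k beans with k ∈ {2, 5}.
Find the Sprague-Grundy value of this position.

2

Stack A is a plain Nim stack of size 4, so its Grundy value is 4.
Stack B is a plain Nim stack of size 6, so its Grundy value is 6.
Build the Grundy sequence for stack C with g(k) = mex{g(k−s) : s ∈ {2, 5}, s ≤ k}:
k:     0  1  2  3  4  5  6  7  8
g(k):  0  0  1  1  0  2  1  0  0
So g(8) = 0.
By the Sprague-Grundy theorem, the Grundy value of a sum of independent games is the XOR of the component values.
Combined value = 4 ⊕ 6 ⊕ 0 = 2.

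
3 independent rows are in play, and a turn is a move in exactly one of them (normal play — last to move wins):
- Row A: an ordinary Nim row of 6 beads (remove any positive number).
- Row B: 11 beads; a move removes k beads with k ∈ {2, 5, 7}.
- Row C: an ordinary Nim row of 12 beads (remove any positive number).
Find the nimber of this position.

Row A is a plain Nim row of size 6, so its Grundy value is 6.
Grundy values for row B (subtraction set {2, 5, 7}):
g(0) = mex{} = 0
g(1) = mex{} = 0
g(2) = mex{0} = 1
g(3) = mex{0} = 1
g(4) = mex{1} = 0
g(5) = mex{0,1} = 2
g(6) = mex{0} = 1
g(7) = mex{0,1,2} = 3
g(8) = mex{0,1} = 2
g(9) = mex{0,1,3} = 2
g(10) = mex{1,2} = 0
g(11) = mex{0,1,2} = 3
So g(11) = 3.
Row C is a plain Nim row of size 12, so its Grundy value is 12.
The value of a disjunctive sum is the nim-sum of the parts.
Combined value = 6 ⊕ 3 ⊕ 12 = 9.

9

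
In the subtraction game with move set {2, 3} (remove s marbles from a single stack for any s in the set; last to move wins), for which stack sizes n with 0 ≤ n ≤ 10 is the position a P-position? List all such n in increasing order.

Grundy values for subtraction set {2, 3}:
k:     0  1  2  3  4  5  6  7  8  9 10
g(k):  0  0  1  1  2  0  0  1  1  2  0
The P-positions (g = 0) in 0..10 are 0, 1, 5, 6, 10.

0, 1, 5, 6, 10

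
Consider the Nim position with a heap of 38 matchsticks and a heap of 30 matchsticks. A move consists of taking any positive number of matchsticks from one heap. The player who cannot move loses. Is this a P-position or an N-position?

Compute the nim-sum pairwise:
38 XOR 30 = 56
The nim-sum is 56 ≠ 0, so this is an N-position: the player to move can win.

N-position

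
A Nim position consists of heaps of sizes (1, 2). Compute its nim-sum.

Write each in binary and XOR column by column:
  01  (1)
  10  (2)
  --
  11  (3)

3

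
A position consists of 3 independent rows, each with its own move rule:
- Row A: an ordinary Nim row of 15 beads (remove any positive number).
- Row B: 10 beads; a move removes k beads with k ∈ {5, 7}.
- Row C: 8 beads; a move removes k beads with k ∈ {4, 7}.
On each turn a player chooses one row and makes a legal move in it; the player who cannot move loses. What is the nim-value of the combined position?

15

Row A is a plain Nim row of size 15, so its Grundy value is 15.
For row B, compute g(0), g(1), … with moves {5, 7}:
g(0) = mex{} = 0
g(1) = mex{} = 0
g(2) = mex{} = 0
g(3) = mex{} = 0
g(4) = mex{} = 0
g(5) = mex{0} = 1
g(6) = mex{0} = 1
g(7) = mex{0} = 1
g(8) = mex{0} = 1
g(9) = mex{0} = 1
g(10) = mex{0,1} = 2
So g(10) = 2.
Build the Grundy sequence for row C with g(k) = mex{g(k−s) : s ∈ {4, 7}, s ≤ k}:
g(0) = mex{} = 0
g(1) = mex{} = 0
g(2) = mex{} = 0
g(3) = mex{} = 0
g(4) = mex{0} = 1
g(5) = mex{0} = 1
g(6) = mex{0} = 1
g(7) = mex{0} = 1
g(8) = mex{0,1} = 2
So g(8) = 2.
The value of a disjunctive sum is the nim-sum of the parts.
Combined value = 15 ⊕ 2 ⊕ 2 = 15.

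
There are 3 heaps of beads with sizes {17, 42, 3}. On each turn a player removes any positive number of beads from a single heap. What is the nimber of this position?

56

Write each in binary and XOR column by column:
  010001  (17)
  101010  (42)
  000011  (3)
  ------
  111000  (56)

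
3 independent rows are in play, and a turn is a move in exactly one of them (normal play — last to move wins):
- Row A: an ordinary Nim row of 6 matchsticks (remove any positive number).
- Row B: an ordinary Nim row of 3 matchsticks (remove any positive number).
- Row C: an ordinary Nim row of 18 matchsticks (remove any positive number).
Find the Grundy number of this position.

Row A is a plain Nim row of size 6, so its Grundy value is 6.
Row B is a plain Nim row of size 3, so its Grundy value is 3.
Row C is a plain Nim row of size 18, so its Grundy value is 18.
The value of a disjunctive sum is the nim-sum of the parts.
Combined value = 6 XOR 3 XOR 18 = 23.

23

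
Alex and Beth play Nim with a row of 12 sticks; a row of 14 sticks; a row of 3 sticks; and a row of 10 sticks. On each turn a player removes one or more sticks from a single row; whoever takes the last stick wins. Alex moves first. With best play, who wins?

Compute the nim-sum pairwise:
12 XOR 14 = 2
2 XOR 3 = 1
1 XOR 10 = 11
The nim-sum is 11 ≠ 0, so this is an N-position: the player to move can win; Alex has a winning move.

Alex wins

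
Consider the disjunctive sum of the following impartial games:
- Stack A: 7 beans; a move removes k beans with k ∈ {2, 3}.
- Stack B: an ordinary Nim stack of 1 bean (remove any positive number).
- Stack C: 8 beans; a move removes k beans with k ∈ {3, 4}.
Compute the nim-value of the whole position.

0

Grundy values for stack A (subtraction set {2, 3}):
g(0) = mex{} = 0
g(1) = mex{} = 0
g(2) = mex{0} = 1
g(3) = mex{0} = 1
g(4) = mex{0,1} = 2
g(5) = mex{1} = 0
g(6) = mex{1,2} = 0
g(7) = mex{0,2} = 1
So g(7) = 1.
Stack B is a plain Nim stack of size 1, so its Grundy value is 1.
For stack C, compute g(0), g(1), … with moves {3, 4}:
k:     0  1  2  3  4  5  6  7  8
g(k):  0  0  0  1  1  1  2  0  0
So g(8) = 0.
The value of a disjunctive sum is the nim-sum of the parts.
Combined value = 1 XOR 1 XOR 0 = 0.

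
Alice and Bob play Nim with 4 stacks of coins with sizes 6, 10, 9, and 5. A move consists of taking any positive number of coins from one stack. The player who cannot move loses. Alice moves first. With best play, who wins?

Nim-sum: 6 ^ 10 ^ 9 ^ 5 = 0.
The nim-sum is 0, so this is a P-position: the player to move is in a losing position under optimal play; Alice is about to move from it and so loses — Bob wins.

Bob wins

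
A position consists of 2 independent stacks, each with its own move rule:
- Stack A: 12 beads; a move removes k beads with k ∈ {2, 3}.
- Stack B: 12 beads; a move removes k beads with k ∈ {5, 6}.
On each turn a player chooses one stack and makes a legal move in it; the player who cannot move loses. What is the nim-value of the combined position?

1

Grundy values for stack A (subtraction set {2, 3}):
g(0) = mex{} = 0
g(1) = mex{} = 0
g(2) = mex{0} = 1
g(3) = mex{0} = 1
g(4) = mex{0,1} = 2
g(5) = mex{1} = 0
g(6) = mex{1,2} = 0
g(7) = mex{0,2} = 1
g(8) = mex{0} = 1
g(9) = mex{0,1} = 2
g(10) = mex{1} = 0
g(11) = mex{1,2} = 0
g(12) = mex{0,2} = 1
So g(12) = 1.
Build the Grundy sequence for stack B with g(k) = mex{g(k−s) : s ∈ {5, 6}, s ≤ k}:
k:     0  1  2  3  4  5  6  7  8  9 10 11 12
g(k):  0  0  0  0  0  1  1  1  1  1  2  0  0
So g(12) = 0.
The value of a disjunctive sum is the nim-sum of the parts.
Combined value = 1 XOR 0 = 1.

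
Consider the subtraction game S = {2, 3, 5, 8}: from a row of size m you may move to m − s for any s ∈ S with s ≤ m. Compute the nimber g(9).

1

Grundy values for subtraction set {2, 3, 5, 8}:
k:     0  1  2  3  4  5  6  7  8  9
g(k):  0  0  1  1  2  2  3  0  4  1
So g(9) = 1.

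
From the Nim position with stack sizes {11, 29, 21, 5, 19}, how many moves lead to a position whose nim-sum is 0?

3

Bitwise XOR of the heap sizes:
  01011  (11)
  11101  (29)
  10101  (21)
  00101  (5)
  10011  (19)
  -----
  10101  (21)
The overall nim-sum is X = 21. A stack of size p has a winning move iff p XOR X < p (reduce it to p XOR X).
  11: 11 XOR 21 = 30 ≥ 11 — no move.
  29: 29 XOR 21 = 8 < 29 — winning move (to 8).
  21: 21 XOR 21 = 0 < 21 — winning move (to 0).
  5: 5 XOR 21 = 16 ≥ 5 — no move.
  19: 19 XOR 21 = 6 < 19 — winning move (to 6).
That gives 3 winning moves.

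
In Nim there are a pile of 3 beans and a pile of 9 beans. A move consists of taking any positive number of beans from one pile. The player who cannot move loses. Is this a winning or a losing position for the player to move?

Winning position

Compute the nim-sum pairwise:
3 ^ 9 = 10
The nim-sum is 10 ≠ 0, so this is an N-position: the player to move can win.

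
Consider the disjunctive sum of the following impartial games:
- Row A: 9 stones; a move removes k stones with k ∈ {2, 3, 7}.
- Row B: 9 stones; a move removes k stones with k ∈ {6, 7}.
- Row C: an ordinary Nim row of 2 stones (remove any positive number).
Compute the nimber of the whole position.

Grundy values for row A (subtraction set {2, 3, 7}):
g(0) = mex{} = 0
g(1) = mex{} = 0
g(2) = mex{0} = 1
g(3) = mex{0} = 1
g(4) = mex{0,1} = 2
g(5) = mex{1} = 0
g(6) = mex{1,2} = 0
g(7) = mex{0,2} = 1
g(8) = mex{0} = 1
g(9) = mex{0,1} = 2
So g(9) = 2.
For row B, compute g(0), g(1), … with moves {6, 7}:
k:     0  1  2  3  4  5  6  7  8  9
g(k):  0  0  0  0  0  0  1  1  1  1
So g(9) = 1.
Row C is a plain Nim row of size 2, so its Grundy value is 2.
By the Sprague-Grundy theorem, the Grundy value of a sum of independent games is the XOR of the component values.
Combined value = 2 XOR 1 XOR 2 = 1.

1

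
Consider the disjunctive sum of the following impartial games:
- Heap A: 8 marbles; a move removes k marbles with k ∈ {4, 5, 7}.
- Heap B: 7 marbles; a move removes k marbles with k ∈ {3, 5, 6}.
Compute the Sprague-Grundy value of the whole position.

0

Grundy values for heap A (subtraction set {4, 5, 7}):
k:     0  1  2  3  4  5  6  7  8
g(k):  0  0  0  0  1  1  1  1  2
So g(8) = 2.
For heap B, compute g(0), g(1), … with moves {3, 5, 6}:
k:     0  1  2  3  4  5  6  7
g(k):  0  0  0  1  1  1  2  2
So g(7) = 2.
The value of a disjunctive sum is the nim-sum of the parts.
Combined value = 2 XOR 2 = 0.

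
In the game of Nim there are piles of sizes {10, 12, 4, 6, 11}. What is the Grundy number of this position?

15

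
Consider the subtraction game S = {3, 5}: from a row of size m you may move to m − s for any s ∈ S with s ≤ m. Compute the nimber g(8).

0

Grundy values for subtraction set {3, 5}:
k:     0  1  2  3  4  5  6  7  8
g(k):  0  0  0  1  1  1  2  2  0
So g(8) = 0.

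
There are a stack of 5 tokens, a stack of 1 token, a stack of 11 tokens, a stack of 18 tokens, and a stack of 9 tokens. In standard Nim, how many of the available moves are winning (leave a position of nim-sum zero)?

1

Compute the nim-sum pairwise:
5 ⊕ 1 = 4
4 ⊕ 11 = 15
15 ⊕ 18 = 29
29 ⊕ 9 = 20
The overall nim-sum is X = 20. A stack of size p has a winning move iff p XOR X < p (reduce it to p XOR X).
  5: 5 XOR 20 = 17 ≥ 5 — no move.
  1: 1 XOR 20 = 21 ≥ 1 — no move.
  11: 11 XOR 20 = 31 ≥ 11 — no move.
  18: 18 XOR 20 = 6 < 18 — winning move (to 6).
  9: 9 XOR 20 = 29 ≥ 9 — no move.
That gives 1 winning move.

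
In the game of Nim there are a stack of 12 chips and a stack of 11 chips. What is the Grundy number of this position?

Compute the nim-sum pairwise:
12 ⊕ 11 = 7

7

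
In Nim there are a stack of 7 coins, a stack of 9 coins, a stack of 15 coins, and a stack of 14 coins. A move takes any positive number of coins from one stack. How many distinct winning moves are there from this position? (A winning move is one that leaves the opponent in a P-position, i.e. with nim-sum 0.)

3

Compute the nim-sum pairwise:
7 XOR 9 = 14
14 XOR 15 = 1
1 XOR 14 = 15
The overall nim-sum is X = 15. A stack of size p has a winning move iff p XOR X < p (reduce it to p XOR X).
  7: 7 XOR 15 = 8 ≥ 7 — no move.
  9: 9 XOR 15 = 6 < 9 — winning move (to 6).
  15: 15 XOR 15 = 0 < 15 — winning move (to 0).
  14: 14 XOR 15 = 1 < 14 — winning move (to 1).
That gives 3 winning moves.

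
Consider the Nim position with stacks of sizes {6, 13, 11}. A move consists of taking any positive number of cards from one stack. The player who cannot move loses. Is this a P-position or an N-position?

Nim-sum: 6 XOR 13 XOR 11 = 0.
The nim-sum is 0, so this is a P-position: the player to move is in a losing position under optimal play.

P-position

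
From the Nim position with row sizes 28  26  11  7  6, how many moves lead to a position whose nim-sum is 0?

3

Nim-sum: 28 ⊕ 26 ⊕ 11 ⊕ 7 ⊕ 6 = 12.
The overall nim-sum is X = 12. A row of size p has a winning move iff p XOR X < p (reduce it to p XOR X).
  28: 28 XOR 12 = 16 < 28 — winning move (to 16).
  26: 26 XOR 12 = 22 < 26 — winning move (to 22).
  11: 11 XOR 12 = 7 < 11 — winning move (to 7).
  7: 7 XOR 12 = 11 ≥ 7 — no move.
  6: 6 XOR 12 = 10 ≥ 6 — no move.
That gives 3 winning moves.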